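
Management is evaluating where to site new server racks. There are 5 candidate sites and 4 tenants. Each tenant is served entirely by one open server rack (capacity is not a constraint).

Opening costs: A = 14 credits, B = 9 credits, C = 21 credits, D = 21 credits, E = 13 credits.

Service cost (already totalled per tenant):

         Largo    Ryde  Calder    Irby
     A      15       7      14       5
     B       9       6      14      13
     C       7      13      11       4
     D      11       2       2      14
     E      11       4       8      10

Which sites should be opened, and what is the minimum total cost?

For any fixed open set, each tenant goes to its cheapest open site; total = fixed + service.
{E}: Largo→E 11, Ryde→E 4, Calder→E 8, Irby→E 10. Service 33; fixed 13; total 46.
{D}: Largo→D 11, Ryde→D 2, Calder→D 2, Irby→D 14. Service 29; fixed 21; total 50.
{B}: service 42 + fixed 9 = 51
{A, B, C, D, E}: service 15 + fixed 78 = 93
No other subset beats 46.

Open E only; minimum total cost 46.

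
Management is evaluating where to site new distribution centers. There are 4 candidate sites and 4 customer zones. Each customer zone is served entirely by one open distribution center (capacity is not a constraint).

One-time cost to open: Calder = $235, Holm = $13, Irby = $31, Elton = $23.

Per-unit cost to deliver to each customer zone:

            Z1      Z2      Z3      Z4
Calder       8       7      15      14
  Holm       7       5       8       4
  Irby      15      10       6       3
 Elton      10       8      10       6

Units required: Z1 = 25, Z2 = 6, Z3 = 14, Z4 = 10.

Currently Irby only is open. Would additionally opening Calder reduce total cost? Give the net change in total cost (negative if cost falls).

No — net change +42 (cost rises by 42).

Current service cost with {Irby}: 549.
Adding Calder: each customer zone re-picks its cheapest; new service cost 356, saving 193.
Extra fixed cost: 235. Net change = 235 − 193 = 42.
(Totals: 580 → 622.)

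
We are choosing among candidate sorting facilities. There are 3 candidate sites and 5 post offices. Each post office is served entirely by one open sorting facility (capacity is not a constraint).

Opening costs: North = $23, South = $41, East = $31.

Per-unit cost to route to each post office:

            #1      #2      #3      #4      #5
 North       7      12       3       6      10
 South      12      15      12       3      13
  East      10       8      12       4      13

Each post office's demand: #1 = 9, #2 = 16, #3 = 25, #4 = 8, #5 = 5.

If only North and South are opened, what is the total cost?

Each post office is assigned to its cheapest site among the open ones.
{North, South}: #1→North 7·9=63, #2→North 12·16=192, #3→North 3·25=75, #4→South 3·8=24, #5→North 10·5=50. Service 404; fixed 64; total 468.

Total cost: 468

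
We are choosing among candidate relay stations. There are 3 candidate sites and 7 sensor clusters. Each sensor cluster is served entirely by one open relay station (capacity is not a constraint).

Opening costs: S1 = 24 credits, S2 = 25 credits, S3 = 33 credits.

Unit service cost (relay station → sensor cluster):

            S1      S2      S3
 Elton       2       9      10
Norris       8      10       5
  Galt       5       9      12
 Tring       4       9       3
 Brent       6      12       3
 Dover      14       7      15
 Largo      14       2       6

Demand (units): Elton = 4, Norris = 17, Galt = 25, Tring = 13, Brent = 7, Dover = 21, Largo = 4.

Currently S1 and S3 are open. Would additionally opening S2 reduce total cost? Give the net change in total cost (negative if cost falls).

Yes — net change −138 (cost falls by 138).

Current service cost with {S1, S3}: 596.
Adding S2: each sensor cluster re-picks its cheapest; new service cost 433, saving 163.
Extra fixed cost: 25. Net change = 25 − 163 = -138.
(Totals: 653 → 515.)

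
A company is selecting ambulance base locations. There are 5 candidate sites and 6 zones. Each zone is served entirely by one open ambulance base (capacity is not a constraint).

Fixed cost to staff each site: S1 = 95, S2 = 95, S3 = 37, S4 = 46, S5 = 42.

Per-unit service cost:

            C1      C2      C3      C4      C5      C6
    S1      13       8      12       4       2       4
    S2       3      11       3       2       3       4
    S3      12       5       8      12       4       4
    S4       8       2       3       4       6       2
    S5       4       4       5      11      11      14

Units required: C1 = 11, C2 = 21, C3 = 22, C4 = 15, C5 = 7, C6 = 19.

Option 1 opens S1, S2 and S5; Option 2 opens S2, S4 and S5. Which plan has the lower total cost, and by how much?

Option 1: {S1, S2, S5}: C1→S2 3·11=33, C2→S5 4·21=84, C3→S2 3·22=66, C4→S2 2·15=30, C5→S1 2·7=14, C6→S1 4·19=76. Service 303; fixed 232; total 535.
Option 2: {S2, S4, S5}: C1→S2 3·11=33, C2→S4 2·21=42, C3→S2 3·22=66, C4→S2 2·15=30, C5→S2 3·7=21, C6→S4 2·19=38. Service 230; fixed 183; total 413.
Difference: |535 − 413| = 122.

Option 2 is cheaper by 122.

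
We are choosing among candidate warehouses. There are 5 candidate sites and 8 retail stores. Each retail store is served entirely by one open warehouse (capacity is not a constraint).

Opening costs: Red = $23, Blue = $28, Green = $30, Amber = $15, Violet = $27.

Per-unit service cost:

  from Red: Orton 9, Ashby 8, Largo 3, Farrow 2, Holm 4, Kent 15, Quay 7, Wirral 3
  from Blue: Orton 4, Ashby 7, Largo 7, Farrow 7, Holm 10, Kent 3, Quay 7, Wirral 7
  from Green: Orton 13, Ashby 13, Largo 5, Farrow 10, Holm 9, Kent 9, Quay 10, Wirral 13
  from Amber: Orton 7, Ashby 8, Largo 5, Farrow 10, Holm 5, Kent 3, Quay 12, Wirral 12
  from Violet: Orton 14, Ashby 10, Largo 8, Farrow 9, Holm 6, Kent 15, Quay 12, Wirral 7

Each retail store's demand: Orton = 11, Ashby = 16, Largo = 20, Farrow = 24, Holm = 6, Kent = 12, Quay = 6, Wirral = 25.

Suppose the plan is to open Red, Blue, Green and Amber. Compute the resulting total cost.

Each retail store is assigned to its cheapest site among the open ones.
{Red, Blue, Green, Amber}: Orton→Blue 4·11=44, Ashby→Blue 7·16=112, Largo→Red 3·20=60, Farrow→Red 2·24=48, Holm→Red 4·6=24, Kent→Blue 3·12=36, Quay→Red 7·6=42, Wirral→Red 3·25=75. Service 441; fixed 96; total 537.

Total cost: 537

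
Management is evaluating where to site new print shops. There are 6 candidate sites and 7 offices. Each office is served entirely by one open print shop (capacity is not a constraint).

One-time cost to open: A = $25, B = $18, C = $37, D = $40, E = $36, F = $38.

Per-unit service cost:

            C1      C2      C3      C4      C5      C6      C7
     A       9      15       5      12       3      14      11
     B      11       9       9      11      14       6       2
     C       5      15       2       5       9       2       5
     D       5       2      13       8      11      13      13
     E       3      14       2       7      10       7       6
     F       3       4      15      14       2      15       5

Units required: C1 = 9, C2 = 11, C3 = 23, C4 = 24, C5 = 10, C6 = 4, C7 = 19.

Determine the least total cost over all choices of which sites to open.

For any fixed open set, each office goes to its cheapest open site; total = fixed + service.
{B, C, F}: C1→F 3·9=27, C2→F 4·11=44, C3→C 2·23=46, C4→C 5·24=120, C5→F 2·10=20, C6→C 2·4=8, C7→B 2·19=38. Service 303; fixed 93; total 396.
{B, C, D, F}: service 281 + fixed 133 = 414
{A, B, C, F}: service 303 + fixed 118 = 421
{A, B, C, D, E, F}: service 281 + fixed 194 = 475
No other subset beats 396.

Minimum total cost: 396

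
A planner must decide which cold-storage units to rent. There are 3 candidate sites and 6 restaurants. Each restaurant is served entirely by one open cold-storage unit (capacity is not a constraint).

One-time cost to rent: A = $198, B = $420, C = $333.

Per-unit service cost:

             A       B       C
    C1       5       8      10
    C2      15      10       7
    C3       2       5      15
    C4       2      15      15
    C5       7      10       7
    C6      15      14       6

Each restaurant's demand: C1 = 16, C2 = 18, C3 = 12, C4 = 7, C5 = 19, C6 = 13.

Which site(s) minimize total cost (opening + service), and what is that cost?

Open A only; minimum total cost 914.

For any fixed open set, each restaurant goes to its cheapest open site; total = fixed + service.
{A}: C1→A 5·16=80, C2→A 15·18=270, C3→A 2·12=24, C4→A 2·7=14, C5→A 7·19=133, C6→A 15·13=195. Service 716; fixed 198; total 914.
{A, C}: C1→A 5·16=80, C2→C 7·18=126, C3→A 2·12=24, C4→A 2·7=14, C5→A 7·19=133, C6→C 6·13=78. Service 455; fixed 531; total 986.
{C}: service 782 + fixed 333 = 1115
{A, B, C}: service 455 + fixed 951 = 1406
(All 7 nonempty subsets were checked; A only is lowest.)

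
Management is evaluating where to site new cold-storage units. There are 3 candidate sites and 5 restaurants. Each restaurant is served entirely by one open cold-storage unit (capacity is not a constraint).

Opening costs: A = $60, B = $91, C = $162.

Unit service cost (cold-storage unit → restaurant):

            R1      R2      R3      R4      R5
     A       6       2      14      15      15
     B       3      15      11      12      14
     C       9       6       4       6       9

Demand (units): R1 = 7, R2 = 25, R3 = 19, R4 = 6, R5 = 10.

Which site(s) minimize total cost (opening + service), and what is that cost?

For any fixed open set, each restaurant goes to its cheapest open site; total = fixed + service.
{A, C}: R1→A 6·7=42, R2→A 2·25=50, R3→C 4·19=76, R4→C 6·6=36, R5→C 9·10=90. Service 294; fixed 222; total 516.
{C}: R1→C 9·7=63, R2→C 6·25=150, R3→C 4·19=76, R4→C 6·6=36, R5→C 9·10=90. Service 415; fixed 162; total 577.
{A, B, C}: service 273 + fixed 313 = 586
{A}: R1→A 6·7=42, R2→A 2·25=50, R3→A 14·19=266, R4→A 15·6=90, R5→A 15·10=150. Service 598; fixed 60; total 658.
No other subset beats 516.

Open A and C; minimum total cost 516.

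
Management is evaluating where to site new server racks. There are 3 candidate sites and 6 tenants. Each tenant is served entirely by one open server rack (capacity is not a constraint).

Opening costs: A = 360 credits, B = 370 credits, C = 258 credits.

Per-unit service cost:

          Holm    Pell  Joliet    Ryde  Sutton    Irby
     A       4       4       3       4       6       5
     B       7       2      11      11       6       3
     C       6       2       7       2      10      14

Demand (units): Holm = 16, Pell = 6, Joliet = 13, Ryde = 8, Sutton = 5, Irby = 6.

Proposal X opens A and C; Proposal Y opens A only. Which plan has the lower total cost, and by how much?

Proposal Y is cheaper by 230.

Proposal X: {A, C}: Holm→A 4·16=64, Pell→C 2·6=12, Joliet→A 3·13=39, Ryde→C 2·8=16, Sutton→A 6·5=30, Irby→A 5·6=30. Service 191; fixed 618; total 809.
Proposal Y: {A}: Holm→A 4·16=64, Pell→A 4·6=24, Joliet→A 3·13=39, Ryde→A 4·8=32, Sutton→A 6·5=30, Irby→A 5·6=30. Service 219; fixed 360; total 579.
Difference: |809 − 579| = 230.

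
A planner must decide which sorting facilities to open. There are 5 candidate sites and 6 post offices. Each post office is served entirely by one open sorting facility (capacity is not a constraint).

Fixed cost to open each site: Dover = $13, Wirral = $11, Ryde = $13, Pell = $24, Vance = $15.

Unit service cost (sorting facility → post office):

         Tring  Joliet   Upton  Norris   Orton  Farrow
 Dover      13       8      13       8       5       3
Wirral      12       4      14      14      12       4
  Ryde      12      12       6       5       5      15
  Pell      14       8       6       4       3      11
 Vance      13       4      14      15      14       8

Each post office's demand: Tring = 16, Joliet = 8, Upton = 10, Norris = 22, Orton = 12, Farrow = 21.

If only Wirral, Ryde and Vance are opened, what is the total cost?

Each post office is assigned to its cheapest site among the open ones.
{Wirral, Ryde, Vance}: Tring→Wirral 12·16=192, Joliet→Wirral 4·8=32, Upton→Ryde 6·10=60, Norris→Ryde 5·22=110, Orton→Ryde 5·12=60, Farrow→Wirral 4·21=84. Service 538; fixed 39; total 577.

Total cost: 577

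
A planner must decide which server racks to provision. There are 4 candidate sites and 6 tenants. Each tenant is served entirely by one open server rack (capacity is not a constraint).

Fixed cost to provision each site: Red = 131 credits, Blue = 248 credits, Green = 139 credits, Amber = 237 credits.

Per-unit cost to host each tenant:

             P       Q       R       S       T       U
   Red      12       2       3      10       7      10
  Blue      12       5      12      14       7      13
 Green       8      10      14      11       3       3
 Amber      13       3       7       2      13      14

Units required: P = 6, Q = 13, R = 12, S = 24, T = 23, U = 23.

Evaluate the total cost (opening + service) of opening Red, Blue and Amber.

Each tenant is assigned to its cheapest site among the open ones.
{Red, Blue, Amber}: P→Red 12·6=72, Q→Red 2·13=26, R→Red 3·12=36, S→Amber 2·24=48, T→Red 7·23=161, U→Red 10·23=230. Service 573; fixed 616; total 1189.

Total cost: 1189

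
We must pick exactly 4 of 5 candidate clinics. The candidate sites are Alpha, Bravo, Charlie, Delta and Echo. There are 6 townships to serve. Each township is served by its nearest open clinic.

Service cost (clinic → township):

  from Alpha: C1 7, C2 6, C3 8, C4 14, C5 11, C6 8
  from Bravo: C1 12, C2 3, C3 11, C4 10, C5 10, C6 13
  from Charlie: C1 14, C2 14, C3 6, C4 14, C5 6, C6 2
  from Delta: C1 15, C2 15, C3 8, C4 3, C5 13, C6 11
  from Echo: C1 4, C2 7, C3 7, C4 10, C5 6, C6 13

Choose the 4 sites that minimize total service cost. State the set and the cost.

With exactly 4 open, each township uses its cheapest among the chosen.
{Bravo, Charlie, Delta, Echo}: C1→Echo 4, C2→Bravo 3, C3→Charlie 6, C4→Delta 3, C5→Charlie 6, C6→Charlie 2. Service cost 24.
{Alpha, Bravo, Charlie, Delta}: service cost 27
{Alpha, Charlie, Delta, Echo}: service cost 27
Among all 5 size-4 choices, {Bravo, Charlie, Delta, Echo} is lowest.

Choose Bravo, Charlie, Delta and Echo; total service cost 24.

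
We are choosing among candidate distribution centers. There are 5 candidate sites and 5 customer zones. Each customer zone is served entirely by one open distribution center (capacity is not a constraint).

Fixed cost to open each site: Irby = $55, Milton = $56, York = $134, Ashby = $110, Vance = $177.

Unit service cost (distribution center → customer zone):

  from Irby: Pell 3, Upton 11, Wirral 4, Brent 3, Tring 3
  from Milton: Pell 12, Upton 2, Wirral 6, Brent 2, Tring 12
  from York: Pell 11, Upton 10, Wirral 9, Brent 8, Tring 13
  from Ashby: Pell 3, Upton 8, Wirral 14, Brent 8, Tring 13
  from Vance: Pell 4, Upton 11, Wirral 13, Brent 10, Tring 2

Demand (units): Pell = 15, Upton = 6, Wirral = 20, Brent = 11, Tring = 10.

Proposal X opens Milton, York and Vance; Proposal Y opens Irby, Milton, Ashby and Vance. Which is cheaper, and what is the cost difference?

Proposal Y is cheaper by 24.

Proposal X: {Milton, York, Vance}: Pell→Vance 4·15=60, Upton→Milton 2·6=12, Wirral→Milton 6·20=120, Brent→Milton 2·11=22, Tring→Vance 2·10=20. Service 234; fixed 367; total 601.
Proposal Y: {Irby, Milton, Ashby, Vance}: Pell→Irby 3·15=45, Upton→Milton 2·6=12, Wirral→Irby 4·20=80, Brent→Milton 2·11=22, Tring→Vance 2·10=20. Service 179; fixed 398; total 577.
Difference: |601 − 577| = 24.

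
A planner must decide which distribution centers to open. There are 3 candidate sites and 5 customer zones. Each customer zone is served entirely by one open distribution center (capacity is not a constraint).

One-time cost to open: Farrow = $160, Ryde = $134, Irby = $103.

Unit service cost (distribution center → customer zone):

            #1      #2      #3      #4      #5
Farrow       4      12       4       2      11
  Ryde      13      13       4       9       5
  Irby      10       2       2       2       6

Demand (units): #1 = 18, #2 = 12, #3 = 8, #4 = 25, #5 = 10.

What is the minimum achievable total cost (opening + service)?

For any fixed open set, each customer zone goes to its cheapest open site; total = fixed + service.
{Irby}: #1→Irby 10·18=180, #2→Irby 2·12=24, #3→Irby 2·8=16, #4→Irby 2·25=50, #5→Irby 6·10=60. Service 330; fixed 103; total 433.
{Farrow, Irby}: service 222 + fixed 263 = 485
{Ryde, Irby}: service 320 + fixed 237 = 557
{Farrow, Ryde, Irby}: #1→Farrow 4·18=72, #2→Irby 2·12=24, #3→Irby 2·8=16, #4→Farrow 2·25=50, #5→Ryde 5·10=50. Service 212; fixed 397; total 609.
No other subset beats 433.

Minimum total cost: 433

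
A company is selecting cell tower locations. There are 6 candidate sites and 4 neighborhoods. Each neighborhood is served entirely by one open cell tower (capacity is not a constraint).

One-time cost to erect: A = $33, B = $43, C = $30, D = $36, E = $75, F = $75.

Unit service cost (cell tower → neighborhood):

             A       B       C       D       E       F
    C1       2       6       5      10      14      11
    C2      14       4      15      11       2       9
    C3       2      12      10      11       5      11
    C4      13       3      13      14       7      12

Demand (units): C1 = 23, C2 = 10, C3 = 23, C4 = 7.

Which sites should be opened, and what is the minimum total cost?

For any fixed open set, each neighborhood goes to its cheapest open site; total = fixed + service.
{A, B}: C1→A 2·23=46, C2→B 4·10=40, C3→A 2·23=46, C4→B 3·7=21. Service 153; fixed 76; total 229.
{A, B, C}: C1→A 2·23=46, C2→B 4·10=40, C3→A 2·23=46, C4→B 3·7=21. Service 153; fixed 106; total 259.
{A, B, D}: service 153 + fixed 112 = 265
{A, B, C, D, E, F}: service 133 + fixed 292 = 425
No other subset beats 229.

Open A and B; minimum total cost 229.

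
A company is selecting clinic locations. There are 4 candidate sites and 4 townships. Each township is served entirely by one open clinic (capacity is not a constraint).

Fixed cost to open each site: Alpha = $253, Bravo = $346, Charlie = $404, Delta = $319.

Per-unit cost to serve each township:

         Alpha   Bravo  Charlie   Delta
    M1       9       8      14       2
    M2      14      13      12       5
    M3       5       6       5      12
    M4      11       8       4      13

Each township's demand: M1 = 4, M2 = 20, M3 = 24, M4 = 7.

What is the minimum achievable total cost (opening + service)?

Minimum total cost: 766

For any fixed open set, each township goes to its cheapest open site; total = fixed + service.
{Alpha}: M1→Alpha 9·4=36, M2→Alpha 14·20=280, M3→Alpha 5·24=120, M4→Alpha 11·7=77. Service 513; fixed 253; total 766.
{Delta}: service 487 + fixed 319 = 806
{Bravo}: service 492 + fixed 346 = 838
{Alpha, Bravo, Charlie, Delta}: service 256 + fixed 1322 = 1578
No other subset beats 766.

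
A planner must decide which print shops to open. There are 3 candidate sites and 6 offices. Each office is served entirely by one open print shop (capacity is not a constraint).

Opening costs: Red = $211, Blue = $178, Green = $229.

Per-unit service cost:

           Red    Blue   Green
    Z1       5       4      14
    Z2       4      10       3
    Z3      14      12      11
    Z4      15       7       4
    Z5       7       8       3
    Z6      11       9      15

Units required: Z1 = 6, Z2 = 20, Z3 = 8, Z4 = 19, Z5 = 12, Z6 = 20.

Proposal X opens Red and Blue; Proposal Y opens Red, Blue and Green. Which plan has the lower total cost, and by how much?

Proposal X is cheaper by 96.

Proposal X: {Red, Blue}: Z1→Blue 4·6=24, Z2→Red 4·20=80, Z3→Blue 12·8=96, Z4→Blue 7·19=133, Z5→Red 7·12=84, Z6→Blue 9·20=180. Service 597; fixed 389; total 986.
Proposal Y: {Red, Blue, Green}: Z1→Blue 4·6=24, Z2→Green 3·20=60, Z3→Green 11·8=88, Z4→Green 4·19=76, Z5→Green 3·12=36, Z6→Blue 9·20=180. Service 464; fixed 618; total 1082.
Difference: |986 − 1082| = 96.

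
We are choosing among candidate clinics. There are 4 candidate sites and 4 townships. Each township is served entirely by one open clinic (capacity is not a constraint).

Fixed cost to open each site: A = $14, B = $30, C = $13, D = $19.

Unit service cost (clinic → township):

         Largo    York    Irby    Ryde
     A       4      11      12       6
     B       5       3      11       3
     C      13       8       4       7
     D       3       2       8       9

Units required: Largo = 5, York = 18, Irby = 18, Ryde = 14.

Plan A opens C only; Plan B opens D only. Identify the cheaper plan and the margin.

Plan A: {C}: Largo→C 13·5=65, York→C 8·18=144, Irby→C 4·18=72, Ryde→C 7·14=98. Service 379; fixed 13; total 392.
Plan B: {D}: Largo→D 3·5=15, York→D 2·18=36, Irby→D 8·18=144, Ryde→D 9·14=126. Service 321; fixed 19; total 340.
Difference: |392 − 340| = 52.

Plan B is cheaper by 52.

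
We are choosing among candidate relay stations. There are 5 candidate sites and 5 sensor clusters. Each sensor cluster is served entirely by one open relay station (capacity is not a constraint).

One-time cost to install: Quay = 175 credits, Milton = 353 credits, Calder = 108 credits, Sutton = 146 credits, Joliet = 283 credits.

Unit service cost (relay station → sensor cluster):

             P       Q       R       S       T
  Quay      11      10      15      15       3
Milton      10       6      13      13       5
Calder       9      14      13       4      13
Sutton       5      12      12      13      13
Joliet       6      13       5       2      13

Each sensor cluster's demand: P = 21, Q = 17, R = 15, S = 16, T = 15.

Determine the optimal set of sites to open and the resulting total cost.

For any fixed open set, each sensor cluster goes to its cheapest open site; total = fixed + service.
{Quay, Joliet}: P→Joliet 6·21=126, Q→Quay 10·17=170, R→Joliet 5·15=75, S→Joliet 2·16=32, T→Quay 3·15=45. Service 448; fixed 458; total 906.
{Joliet}: service 649 + fixed 283 = 932
{Quay, Calder}: service 663 + fixed 283 = 946
{Quay, Milton, Calder, Sutton, Joliet}: P→Sutton 5·21=105, Q→Milton 6·17=102, R→Joliet 5·15=75, S→Joliet 2·16=32, T→Quay 3·15=45. Service 359; fixed 1065; total 1424.
No other subset beats 906.

Open Quay and Joliet; minimum total cost 906.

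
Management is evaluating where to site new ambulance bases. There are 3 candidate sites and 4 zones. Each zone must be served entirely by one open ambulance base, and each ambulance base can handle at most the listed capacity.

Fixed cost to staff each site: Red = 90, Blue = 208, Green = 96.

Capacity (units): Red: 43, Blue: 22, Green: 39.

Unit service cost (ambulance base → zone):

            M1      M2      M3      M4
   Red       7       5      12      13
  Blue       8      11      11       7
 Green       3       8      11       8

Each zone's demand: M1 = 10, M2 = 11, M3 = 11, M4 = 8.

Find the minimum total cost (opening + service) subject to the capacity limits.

Open {Red}: M1→Red 7·10=70, M2→Red 5·11=55, M3→Red 12·11=132, M4→Red 13·8=104.
Loads: Red carries 40/43. Service 361; fixed 90; total 451.
Next best feasible plan costs 456.

Minimum total cost: 451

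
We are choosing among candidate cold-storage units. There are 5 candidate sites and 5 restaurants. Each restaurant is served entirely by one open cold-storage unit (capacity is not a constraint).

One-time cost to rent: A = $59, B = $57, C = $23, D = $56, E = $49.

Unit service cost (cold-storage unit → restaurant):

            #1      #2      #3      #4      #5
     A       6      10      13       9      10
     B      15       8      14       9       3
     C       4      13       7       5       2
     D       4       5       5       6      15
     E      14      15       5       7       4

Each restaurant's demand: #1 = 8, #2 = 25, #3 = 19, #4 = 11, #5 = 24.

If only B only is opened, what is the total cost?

Total cost: 814

Each restaurant is assigned to its cheapest site among the open ones.
{B}: #1→B 15·8=120, #2→B 8·25=200, #3→B 14·19=266, #4→B 9·11=99, #5→B 3·24=72. Service 757; fixed 57; total 814.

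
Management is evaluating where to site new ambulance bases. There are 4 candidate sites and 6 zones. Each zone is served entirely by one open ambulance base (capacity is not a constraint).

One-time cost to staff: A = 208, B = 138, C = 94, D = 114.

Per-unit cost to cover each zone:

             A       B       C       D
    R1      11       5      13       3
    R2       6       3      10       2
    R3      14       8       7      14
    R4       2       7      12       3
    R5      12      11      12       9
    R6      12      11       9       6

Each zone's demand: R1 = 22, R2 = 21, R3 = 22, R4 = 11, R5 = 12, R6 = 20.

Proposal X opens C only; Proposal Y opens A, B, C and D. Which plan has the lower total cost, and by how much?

Proposal X: {C}: R1→C 13·22=286, R2→C 10·21=210, R3→C 7·22=154, R4→C 12·11=132, R5→C 12·12=144, R6→C 9·20=180. Service 1106; fixed 94; total 1200.
Proposal Y: {A, B, C, D}: R1→D 3·22=66, R2→D 2·21=42, R3→C 7·22=154, R4→A 2·11=22, R5→D 9·12=108, R6→D 6·20=120. Service 512; fixed 554; total 1066.
Difference: |1200 − 1066| = 134.

Proposal Y is cheaper by 134.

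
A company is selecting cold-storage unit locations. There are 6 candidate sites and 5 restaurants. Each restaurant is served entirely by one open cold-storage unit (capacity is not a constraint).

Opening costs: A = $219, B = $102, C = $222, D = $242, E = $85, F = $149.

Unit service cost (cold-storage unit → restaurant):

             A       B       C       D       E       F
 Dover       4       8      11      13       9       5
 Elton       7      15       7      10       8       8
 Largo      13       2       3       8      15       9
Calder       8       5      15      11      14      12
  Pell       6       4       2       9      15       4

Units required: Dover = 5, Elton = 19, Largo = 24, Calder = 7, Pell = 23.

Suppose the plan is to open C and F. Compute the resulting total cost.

Total cost: 731

Each restaurant is assigned to its cheapest site among the open ones.
{C, F}: Dover→F 5·5=25, Elton→C 7·19=133, Largo→C 3·24=72, Calder→F 12·7=84, Pell→C 2·23=46. Service 360; fixed 371; total 731.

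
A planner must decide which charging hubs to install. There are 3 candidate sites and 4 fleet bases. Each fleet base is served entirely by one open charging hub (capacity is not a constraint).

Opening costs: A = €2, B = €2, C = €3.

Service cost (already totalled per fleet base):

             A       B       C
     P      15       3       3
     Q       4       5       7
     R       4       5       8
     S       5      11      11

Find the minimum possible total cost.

For any fixed open set, each fleet base goes to its cheapest open site; total = fixed + service.
{A, B}: P→B 3, Q→A 4, R→A 4, S→A 5. Service 16; fixed 4; total 20.
{A, C}: P→C 3, Q→A 4, R→A 4, S→A 5. Service 16; fixed 5; total 21.
{A, B, C}: P→B 3, Q→A 4, R→A 4, S→A 5. Service 16; fixed 7; total 23.
{A}: service 28 + fixed 2 = 30
(All 7 nonempty subsets were checked; A and B is lowest.)

Minimum total cost: 20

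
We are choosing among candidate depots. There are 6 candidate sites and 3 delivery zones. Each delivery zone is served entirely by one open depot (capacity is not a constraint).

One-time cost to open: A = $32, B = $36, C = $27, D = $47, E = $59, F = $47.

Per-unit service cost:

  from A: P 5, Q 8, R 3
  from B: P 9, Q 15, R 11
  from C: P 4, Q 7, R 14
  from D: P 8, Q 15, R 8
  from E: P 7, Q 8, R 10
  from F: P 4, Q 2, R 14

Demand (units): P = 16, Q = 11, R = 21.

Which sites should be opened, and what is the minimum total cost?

For any fixed open set, each delivery zone goes to its cheapest open site; total = fixed + service.
{A, F}: P→F 4·16=64, Q→F 2·11=22, R→A 3·21=63. Service 149; fixed 79; total 228.
{A, C, F}: P→C 4·16=64, Q→F 2·11=22, R→A 3·21=63. Service 149; fixed 106; total 255.
{A}: service 231 + fixed 32 = 263
{A, B, C, D, E, F}: service 149 + fixed 248 = 397
No other subset beats 228.

Open A and F; minimum total cost 228.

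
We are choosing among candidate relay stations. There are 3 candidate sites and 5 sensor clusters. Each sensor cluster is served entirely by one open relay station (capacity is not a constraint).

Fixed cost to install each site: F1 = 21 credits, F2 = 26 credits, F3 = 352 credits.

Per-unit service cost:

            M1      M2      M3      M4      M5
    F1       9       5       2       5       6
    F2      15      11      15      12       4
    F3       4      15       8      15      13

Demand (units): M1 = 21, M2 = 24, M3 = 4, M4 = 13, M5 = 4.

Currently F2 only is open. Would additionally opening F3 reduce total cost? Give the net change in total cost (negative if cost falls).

Current service cost with {F2}: 811.
Adding F3: each sensor cluster re-picks its cheapest; new service cost 552, saving 259.
Extra fixed cost: 352. Net change = 352 − 259 = 93.
(Totals: 837 → 930.)

No — net change +93 (cost rises by 93).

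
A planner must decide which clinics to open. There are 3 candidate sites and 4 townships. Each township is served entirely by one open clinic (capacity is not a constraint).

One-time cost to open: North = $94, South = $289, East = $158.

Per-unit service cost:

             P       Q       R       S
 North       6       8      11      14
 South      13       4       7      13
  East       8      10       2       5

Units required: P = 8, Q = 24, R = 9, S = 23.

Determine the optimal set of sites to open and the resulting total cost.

For any fixed open set, each township goes to its cheapest open site; total = fixed + service.
{East}: P→East 8·8=64, Q→East 10·24=240, R→East 2·9=18, S→East 5·23=115. Service 437; fixed 158; total 595.
{North, East}: P→North 6·8=48, Q→North 8·24=192, R→East 2·9=18, S→East 5·23=115. Service 373; fixed 252; total 625.
{South, East}: P→East 8·8=64, Q→South 4·24=96, R→East 2·9=18, S→East 5·23=115. Service 293; fixed 447; total 740.
{North, South, East}: service 277 + fixed 541 = 818
No other subset beats 595.

Open East only; minimum total cost 595.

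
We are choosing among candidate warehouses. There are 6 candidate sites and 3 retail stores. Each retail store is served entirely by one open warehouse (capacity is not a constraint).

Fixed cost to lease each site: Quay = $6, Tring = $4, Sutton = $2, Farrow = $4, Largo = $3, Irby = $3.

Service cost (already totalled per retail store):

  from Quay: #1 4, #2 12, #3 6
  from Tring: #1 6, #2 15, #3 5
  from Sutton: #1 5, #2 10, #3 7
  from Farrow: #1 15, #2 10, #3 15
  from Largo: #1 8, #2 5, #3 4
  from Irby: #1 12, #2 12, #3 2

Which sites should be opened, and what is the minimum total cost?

Open Sutton and Largo; minimum total cost 19.

For any fixed open set, each retail store goes to its cheapest open site; total = fixed + service.
{Sutton, Largo}: #1→Sutton 5, #2→Largo 5, #3→Largo 4. Service 14; fixed 5; total 19.
{Sutton, Largo, Irby}: service 12 + fixed 8 = 20
{Largo}: #1→Largo 8, #2→Largo 5, #3→Largo 4. Service 17; fixed 3; total 20.
{Quay, Tring, Sutton, Farrow, Largo, Irby}: service 11 + fixed 22 = 33
No other subset beats 19.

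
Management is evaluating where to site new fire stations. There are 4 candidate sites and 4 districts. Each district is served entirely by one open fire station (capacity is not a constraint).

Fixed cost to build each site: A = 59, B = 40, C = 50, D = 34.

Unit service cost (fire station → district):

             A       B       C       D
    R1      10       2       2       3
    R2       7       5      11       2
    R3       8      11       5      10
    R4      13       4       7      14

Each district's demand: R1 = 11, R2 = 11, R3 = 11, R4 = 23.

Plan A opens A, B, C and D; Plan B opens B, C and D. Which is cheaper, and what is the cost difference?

Plan A: {A, B, C, D}: R1→B 2·11=22, R2→D 2·11=22, R3→C 5·11=55, R4→B 4·23=92. Service 191; fixed 183; total 374.
Plan B: {B, C, D}: R1→B 2·11=22, R2→D 2·11=22, R3→C 5·11=55, R4→B 4·23=92. Service 191; fixed 124; total 315.
Difference: |374 − 315| = 59.

Plan B is cheaper by 59.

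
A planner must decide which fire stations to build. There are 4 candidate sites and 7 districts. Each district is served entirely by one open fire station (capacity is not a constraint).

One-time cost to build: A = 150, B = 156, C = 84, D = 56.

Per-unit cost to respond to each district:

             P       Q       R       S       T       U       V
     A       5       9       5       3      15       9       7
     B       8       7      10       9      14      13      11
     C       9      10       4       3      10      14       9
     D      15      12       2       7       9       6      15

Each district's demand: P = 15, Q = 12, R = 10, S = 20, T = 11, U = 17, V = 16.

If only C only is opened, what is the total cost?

Total cost: 931

Each district is assigned to its cheapest site among the open ones.
{C}: P→C 9·15=135, Q→C 10·12=120, R→C 4·10=40, S→C 3·20=60, T→C 10·11=110, U→C 14·17=238, V→C 9·16=144. Service 847; fixed 84; total 931.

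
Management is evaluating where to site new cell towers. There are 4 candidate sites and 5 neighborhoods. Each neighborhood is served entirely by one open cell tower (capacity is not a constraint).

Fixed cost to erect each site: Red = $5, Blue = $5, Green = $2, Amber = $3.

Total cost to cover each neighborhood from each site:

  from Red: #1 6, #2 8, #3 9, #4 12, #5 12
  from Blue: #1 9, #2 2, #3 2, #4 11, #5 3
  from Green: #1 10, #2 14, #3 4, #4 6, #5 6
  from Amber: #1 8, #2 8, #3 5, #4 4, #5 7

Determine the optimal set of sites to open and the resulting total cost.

Open Blue and Amber; minimum total cost 27.

For any fixed open set, each neighborhood goes to its cheapest open site; total = fixed + service.
{Blue, Amber}: #1→Amber 8, #2→Blue 2, #3→Blue 2, #4→Amber 4, #5→Blue 3. Service 19; fixed 8; total 27.
{Blue, Green}: service 22 + fixed 7 = 29
{Blue, Green, Amber}: #1→Amber 8, #2→Blue 2, #3→Blue 2, #4→Amber 4, #5→Blue 3. Service 19; fixed 10; total 29.
{Red, Blue, Green, Amber}: service 17 + fixed 15 = 32
No other subset beats 27.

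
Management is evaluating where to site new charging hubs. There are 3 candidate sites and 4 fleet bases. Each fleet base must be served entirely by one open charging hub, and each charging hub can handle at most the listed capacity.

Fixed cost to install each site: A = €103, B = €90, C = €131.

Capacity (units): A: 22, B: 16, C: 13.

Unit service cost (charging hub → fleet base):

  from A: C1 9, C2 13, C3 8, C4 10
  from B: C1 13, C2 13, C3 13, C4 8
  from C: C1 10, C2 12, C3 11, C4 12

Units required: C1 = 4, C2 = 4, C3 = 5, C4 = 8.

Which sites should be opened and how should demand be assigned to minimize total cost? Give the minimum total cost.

Minimum total cost: 311

Open {A}: C1→A 9·4=36, C2→A 13·4=52, C3→A 8·5=40, C4→A 10·8=80.
Loads: A carries 21/22. Service 208; fixed 103; total 311.
Next best feasible plan costs 385.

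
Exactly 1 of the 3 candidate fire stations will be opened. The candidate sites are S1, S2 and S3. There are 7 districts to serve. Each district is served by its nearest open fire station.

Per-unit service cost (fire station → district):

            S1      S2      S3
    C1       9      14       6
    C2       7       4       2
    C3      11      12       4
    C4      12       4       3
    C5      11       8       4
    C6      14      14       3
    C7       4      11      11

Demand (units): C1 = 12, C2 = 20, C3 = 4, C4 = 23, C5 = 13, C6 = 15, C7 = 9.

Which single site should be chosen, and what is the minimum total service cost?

Choose S3 only; total service cost 393.

With exactly 1 open, each district uses its cheapest among the chosen.
{S3}: C1→S3 6·12=72, C2→S3 2·20=40, C3→S3 4·4=16, C4→S3 3·23=69, C5→S3 4·13=52, C6→S3 3·15=45, C7→S3 11·9=99. Service cost 393.
{S2}: service cost 801
{S1}: service cost 957
Among all 3 size-1 choices, {S3} is lowest.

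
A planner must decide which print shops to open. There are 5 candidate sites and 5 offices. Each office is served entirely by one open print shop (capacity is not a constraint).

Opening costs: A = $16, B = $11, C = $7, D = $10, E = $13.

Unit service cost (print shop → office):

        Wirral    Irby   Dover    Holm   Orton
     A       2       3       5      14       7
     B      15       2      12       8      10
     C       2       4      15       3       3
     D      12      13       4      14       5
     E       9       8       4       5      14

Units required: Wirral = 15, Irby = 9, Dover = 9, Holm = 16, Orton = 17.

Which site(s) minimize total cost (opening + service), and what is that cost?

For any fixed open set, each office goes to its cheapest open site; total = fixed + service.
{B, C, D}: Wirral→C 2·15=30, Irby→B 2·9=18, Dover→D 4·9=36, Holm→C 3·16=48, Orton→C 3·17=51. Service 183; fixed 28; total 211.
{B, C, E}: service 183 + fixed 31 = 214
{C, D}: service 201 + fixed 17 = 218
{A, B, C, D, E}: service 183 + fixed 57 = 240
No other subset beats 211.

Open B, C and D; minimum total cost 211.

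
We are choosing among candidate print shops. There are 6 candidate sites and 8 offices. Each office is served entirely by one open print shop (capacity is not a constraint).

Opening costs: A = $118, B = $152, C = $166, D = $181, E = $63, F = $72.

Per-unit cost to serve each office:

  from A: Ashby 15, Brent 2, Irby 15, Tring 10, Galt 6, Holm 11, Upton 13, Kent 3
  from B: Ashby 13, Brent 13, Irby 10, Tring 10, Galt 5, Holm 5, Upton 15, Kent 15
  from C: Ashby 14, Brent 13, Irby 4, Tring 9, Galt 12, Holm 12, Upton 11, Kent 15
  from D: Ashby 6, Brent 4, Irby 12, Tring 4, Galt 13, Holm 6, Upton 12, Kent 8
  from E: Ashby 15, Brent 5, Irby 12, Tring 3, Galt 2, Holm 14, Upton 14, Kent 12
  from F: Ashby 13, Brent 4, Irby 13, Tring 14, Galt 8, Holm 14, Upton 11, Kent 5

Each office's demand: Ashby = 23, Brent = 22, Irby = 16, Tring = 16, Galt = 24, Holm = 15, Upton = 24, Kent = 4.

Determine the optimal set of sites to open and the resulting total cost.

Open D and E; minimum total cost 1168.

For any fixed open set, each office goes to its cheapest open site; total = fixed + service.
{D, E}: Ashby→D 6·23=138, Brent→D 4·22=88, Irby→D 12·16=192, Tring→E 3·16=48, Galt→E 2·24=48, Holm→D 6·15=90, Upton→D 12·24=288, Kent→D 8·4=32. Service 924; fixed 244; total 1168.
{C, D, E}: Ashby→D 6·23=138, Brent→D 4·22=88, Irby→C 4·16=64, Tring→E 3·16=48, Galt→E 2·24=48, Holm→D 6·15=90, Upton→C 11·24=264, Kent→D 8·4=32. Service 772; fixed 410; total 1182.
{D, E, F}: service 888 + fixed 316 = 1204
{A, B, C, D, E, F}: service 693 + fixed 752 = 1445
No other subset beats 1168.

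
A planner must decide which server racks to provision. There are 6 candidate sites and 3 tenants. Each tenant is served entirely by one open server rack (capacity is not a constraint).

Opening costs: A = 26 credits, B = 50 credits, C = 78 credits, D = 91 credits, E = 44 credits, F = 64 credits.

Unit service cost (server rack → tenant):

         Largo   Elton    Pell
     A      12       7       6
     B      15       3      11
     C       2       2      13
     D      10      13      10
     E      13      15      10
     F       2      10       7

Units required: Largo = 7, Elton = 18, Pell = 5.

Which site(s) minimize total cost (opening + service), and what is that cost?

For any fixed open set, each tenant goes to its cheapest open site; total = fixed + service.
{A, C}: Largo→C 2·7=14, Elton→C 2·18=36, Pell→A 6·5=30. Service 80; fixed 104; total 184.
{C}: Largo→C 2·7=14, Elton→C 2·18=36, Pell→C 13·5=65. Service 115; fixed 78; total 193.
{B, F}: Largo→F 2·7=14, Elton→B 3·18=54, Pell→F 7·5=35. Service 103; fixed 114; total 217.
{A, B, C, D, E, F}: service 80 + fixed 353 = 433
No other subset beats 184.

Open A and C; minimum total cost 184.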